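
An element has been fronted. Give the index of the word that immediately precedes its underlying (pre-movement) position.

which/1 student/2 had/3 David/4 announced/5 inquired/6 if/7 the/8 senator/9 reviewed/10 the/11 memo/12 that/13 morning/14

5

The displaced element is "which student" (word 2).
It is linked across 1 clause boundary (Ø).
It functions as the subject of "inquired", so the gap sits immediately after word 5 ("announced").
Base order: David had announced that which student inquired if the senator reviewed the memo that morning.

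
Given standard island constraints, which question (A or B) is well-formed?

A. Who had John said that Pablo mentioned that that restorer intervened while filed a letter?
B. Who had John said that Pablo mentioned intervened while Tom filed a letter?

B

In A, the wh-phrase is extracted from inside an adjunct island (introduced by "while"), which blocks movement.
In B, the extraction path crosses only that-complement boundaries, which are transparent.
So B is grammatical.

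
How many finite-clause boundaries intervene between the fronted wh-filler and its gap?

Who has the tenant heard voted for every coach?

1

"who" is extracted from the subject of "voted".
Boundaries crossed, outermost first: [Ø] — 1 in total.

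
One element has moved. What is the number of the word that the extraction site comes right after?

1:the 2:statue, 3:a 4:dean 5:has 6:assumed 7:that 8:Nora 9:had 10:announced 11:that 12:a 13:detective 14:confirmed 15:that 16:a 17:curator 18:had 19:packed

The displaced element is "the statue" (word 2).
It is linked across 3 clause boundaries (that → that → that).
It functions as the direct object of "packed", so the gap sits immediately after word 19 ("packed").
Base order: A dean has assumed that Nora had announced that a detective confirmed that a curator had packed the statue.

19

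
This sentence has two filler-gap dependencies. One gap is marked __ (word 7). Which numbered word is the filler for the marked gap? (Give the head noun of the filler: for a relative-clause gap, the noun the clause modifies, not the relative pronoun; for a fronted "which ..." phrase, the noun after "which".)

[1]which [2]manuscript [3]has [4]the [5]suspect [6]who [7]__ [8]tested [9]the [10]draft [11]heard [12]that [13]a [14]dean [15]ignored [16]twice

5

The marked gap is inside the relative clause, the subject of "tested".
Its filler is the head noun "suspect" (via "who"), at word 5.
(The other dependency links word 2 to a gap after word 15.)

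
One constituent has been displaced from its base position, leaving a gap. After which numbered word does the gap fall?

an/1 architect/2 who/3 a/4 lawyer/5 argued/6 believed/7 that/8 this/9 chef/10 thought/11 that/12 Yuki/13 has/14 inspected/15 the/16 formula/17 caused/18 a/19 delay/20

6

The displaced element is "an architect" (word 2).
It is linked across 1 clause boundary (Ø).
It functions as the subject of "believed", so the gap sits immediately after word 6 ("argued").
Base order: A lawyer argued an architect believed that this chef thought that Yuki has inspected the formula.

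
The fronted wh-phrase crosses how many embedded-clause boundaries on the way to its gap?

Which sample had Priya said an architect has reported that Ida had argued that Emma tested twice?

"which sample" is extracted from the object of "tested".
Boundaries crossed, outermost first: [Ø], [that], [that] — 3 in total.

3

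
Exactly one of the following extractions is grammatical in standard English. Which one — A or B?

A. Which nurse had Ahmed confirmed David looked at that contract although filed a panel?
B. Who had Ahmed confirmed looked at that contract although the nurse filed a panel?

In A, the wh-phrase is extracted from inside an adjunct island (introduced by "although"), which blocks movement.
In B, the extraction path crosses only that-complement boundaries, which are transparent.
So B is grammatical.

B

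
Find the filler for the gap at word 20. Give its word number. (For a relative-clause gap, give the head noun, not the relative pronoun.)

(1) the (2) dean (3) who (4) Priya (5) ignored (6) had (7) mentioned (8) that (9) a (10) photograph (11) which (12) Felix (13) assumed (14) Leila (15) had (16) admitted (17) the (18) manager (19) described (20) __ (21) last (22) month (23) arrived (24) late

The gap at 20 is the object of "described", inside a relative clause.
The relative pronoun is "which" (word 11); it is bound by the head noun immediately before it.
Its filler is the head noun "photograph", at word 10.

10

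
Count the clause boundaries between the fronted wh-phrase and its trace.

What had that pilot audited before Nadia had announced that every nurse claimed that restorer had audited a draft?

0

"what" originates inside the matrix clause — no clause boundary is crossed.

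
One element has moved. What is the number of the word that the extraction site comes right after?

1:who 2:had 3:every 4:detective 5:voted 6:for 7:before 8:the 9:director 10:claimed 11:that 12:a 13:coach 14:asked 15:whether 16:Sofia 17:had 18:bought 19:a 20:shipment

The displaced element is "who" (word 1).
It functions as the object of the preposition "for" of "voted", so the gap sits immediately after word 6 ("for").
Base order: Every detective had voted for who before the director claimed that a coach asked whether Sofia had bought a shipment.

6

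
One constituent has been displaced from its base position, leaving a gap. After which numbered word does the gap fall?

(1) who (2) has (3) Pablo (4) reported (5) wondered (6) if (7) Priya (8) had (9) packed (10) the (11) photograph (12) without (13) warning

The displaced element is "who" (word 1).
It is linked across 1 clause boundary (Ø).
It functions as the subject of "wondered", so the gap sits immediately after word 4 ("reported").
Base order: Pablo has reported that who wondered if Priya had packed the photograph without warning.

4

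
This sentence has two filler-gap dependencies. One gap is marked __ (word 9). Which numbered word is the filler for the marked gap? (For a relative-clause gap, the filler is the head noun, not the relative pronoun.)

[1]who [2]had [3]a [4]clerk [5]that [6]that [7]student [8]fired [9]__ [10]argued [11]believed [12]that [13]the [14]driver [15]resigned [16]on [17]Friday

4

The marked gap is inside the relative clause, the direct object of "fired".
Its filler is the head noun "clerk" (via "that"), at word 4.
(The other dependency links word 1 to a gap after word 10.)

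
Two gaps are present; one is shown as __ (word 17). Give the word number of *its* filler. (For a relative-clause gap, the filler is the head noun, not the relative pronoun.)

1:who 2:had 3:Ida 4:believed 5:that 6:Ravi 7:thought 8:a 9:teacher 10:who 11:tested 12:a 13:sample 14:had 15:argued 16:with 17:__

1

The marked gap is the object of the preposition "with" of "argued".
Its filler is the fronted wh-phrase "who", at word 1.
(The other dependency links word 9 to a gap after word 10.)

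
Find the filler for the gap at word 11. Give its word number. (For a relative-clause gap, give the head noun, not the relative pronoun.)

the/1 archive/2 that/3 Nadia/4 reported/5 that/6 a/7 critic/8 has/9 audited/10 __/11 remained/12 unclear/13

The gap at 11 is the object of "audited", inside a relative clause.
The relative pronoun is "that" (word 3); it is bound by the head noun immediately before it.
Its filler is the head noun "archive", at word 2.

2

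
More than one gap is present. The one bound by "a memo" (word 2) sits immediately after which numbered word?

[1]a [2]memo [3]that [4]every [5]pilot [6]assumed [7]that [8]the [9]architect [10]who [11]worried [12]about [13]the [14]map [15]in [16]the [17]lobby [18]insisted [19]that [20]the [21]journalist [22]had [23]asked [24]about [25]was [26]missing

The displaced element is "a memo" (word 2).
It is linked across 2 clause boundaries (that → that).
It functions as the object of the preposition "about" of "asked", so the gap sits immediately after word 24 ("about").
Base order: Every pilot assumed that the architect who worried about the map in the lobby insisted that the journalist had asked about a memo.

24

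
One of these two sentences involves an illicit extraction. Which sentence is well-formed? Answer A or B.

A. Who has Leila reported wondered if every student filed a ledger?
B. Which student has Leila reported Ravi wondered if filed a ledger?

In B, the wh-phrase is extracted from inside a wh-island (introduced by "if"), which blocks movement.
In A, the extraction path crosses only that-complement boundaries, which are transparent.
So A is grammatical.

A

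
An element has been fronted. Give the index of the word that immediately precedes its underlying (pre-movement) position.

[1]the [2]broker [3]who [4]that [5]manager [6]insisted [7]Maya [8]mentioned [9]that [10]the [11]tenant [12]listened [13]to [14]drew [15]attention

The displaced element is "the broker" (word 2).
It is linked across 2 clause boundaries (Ø → that).
It functions as the object of the preposition "to" of "listened", so the gap sits immediately after word 13 ("to").
Base order: That manager insisted Maya mentioned that the tenant listened to the broker.

13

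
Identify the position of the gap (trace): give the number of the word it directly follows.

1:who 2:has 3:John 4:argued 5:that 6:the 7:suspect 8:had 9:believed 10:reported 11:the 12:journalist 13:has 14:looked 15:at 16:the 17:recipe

9

The displaced element is "who" (word 1).
It is linked across 2 clause boundaries (that → Ø).
It functions as the subject of "reported", so the gap sits immediately after word 9 ("believed").
Base order: John has argued that the suspect had believed that who reported the journalist has looked at the recipe.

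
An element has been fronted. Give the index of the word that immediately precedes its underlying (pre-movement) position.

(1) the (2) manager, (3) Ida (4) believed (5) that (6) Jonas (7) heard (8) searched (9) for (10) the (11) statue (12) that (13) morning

7

The displaced element is "the manager" (word 2).
It is linked across 2 clause boundaries (that → Ø).
It functions as the subject of "searched", so the gap sits immediately after word 7 ("heard").
Base order: Ida believed that Jonas heard that the manager searched for the statue that morning.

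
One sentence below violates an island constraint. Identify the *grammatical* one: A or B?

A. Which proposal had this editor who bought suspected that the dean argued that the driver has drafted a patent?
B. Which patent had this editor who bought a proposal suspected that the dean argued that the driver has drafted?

B

In A, the wh-phrase is extracted from inside a complex-NP island (relative clause) (introduced by "who"), which blocks movement.
In B, the extraction path crosses only that-complement boundaries, which are transparent.
So B is grammatical.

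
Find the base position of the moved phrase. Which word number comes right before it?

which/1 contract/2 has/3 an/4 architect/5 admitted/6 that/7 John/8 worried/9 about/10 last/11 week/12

The displaced element is "which contract" (word 2).
It is linked across 1 clause boundary (that).
It functions as the object of the preposition "about" of "worried", so the gap sits immediately after word 10 ("about").
Base order: An architect has admitted that John worried about which contract last week.

10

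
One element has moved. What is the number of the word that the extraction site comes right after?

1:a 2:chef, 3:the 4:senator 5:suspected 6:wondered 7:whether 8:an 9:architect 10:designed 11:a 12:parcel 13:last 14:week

The displaced element is "a chef" (word 2).
It is linked across 1 clause boundary (Ø).
It functions as the subject of "wondered", so the gap sits immediately after word 5 ("suspected").
Base order: The senator suspected a chef wondered whether an architect designed a parcel last week.

5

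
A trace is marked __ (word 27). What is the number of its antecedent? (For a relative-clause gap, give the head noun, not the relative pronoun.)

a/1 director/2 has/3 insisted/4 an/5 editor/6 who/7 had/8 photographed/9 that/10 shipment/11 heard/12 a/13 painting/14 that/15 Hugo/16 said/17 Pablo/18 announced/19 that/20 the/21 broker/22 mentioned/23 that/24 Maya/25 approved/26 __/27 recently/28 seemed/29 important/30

The gap at 27 is the object of "approved", inside a relative clause.
The relative pronoun is "that" (word 15); it is bound by the head noun immediately before it.
Its filler is the head noun "painting", at word 14.

14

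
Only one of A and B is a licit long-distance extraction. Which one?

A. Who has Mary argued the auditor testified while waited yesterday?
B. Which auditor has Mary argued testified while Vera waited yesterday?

In A, the wh-phrase is extracted from inside an adjunct island (introduced by "while"), which blocks movement.
In B, the extraction path crosses only that-complement boundaries, which are transparent.
So B is grammatical.

B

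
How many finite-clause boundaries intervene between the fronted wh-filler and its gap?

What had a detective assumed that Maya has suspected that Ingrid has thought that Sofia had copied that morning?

3

"what" is extracted from the object of "copied".
Boundaries crossed, outermost first: [that], [that], [that] — 3 in total.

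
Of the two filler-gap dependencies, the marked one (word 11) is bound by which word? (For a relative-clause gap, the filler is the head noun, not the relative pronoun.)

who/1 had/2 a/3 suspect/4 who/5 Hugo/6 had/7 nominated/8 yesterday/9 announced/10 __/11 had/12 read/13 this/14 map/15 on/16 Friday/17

1

The marked gap is the subject of "read".
Its filler is the fronted wh-phrase "who", at word 1.
(The other dependency links word 4 to a gap after word 8.)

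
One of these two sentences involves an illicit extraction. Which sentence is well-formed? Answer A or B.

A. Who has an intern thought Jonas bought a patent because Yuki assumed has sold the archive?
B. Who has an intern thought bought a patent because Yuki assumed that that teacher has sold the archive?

B

In A, the wh-phrase is extracted from inside an adjunct island (introduced by "because"), which blocks movement.
In B, the extraction path crosses only that-complement boundaries, which are transparent.
So B is grammatical.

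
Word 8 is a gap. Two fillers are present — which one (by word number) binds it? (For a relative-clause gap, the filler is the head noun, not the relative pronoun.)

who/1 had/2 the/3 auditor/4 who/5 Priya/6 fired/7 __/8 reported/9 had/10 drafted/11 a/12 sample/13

4

The marked gap is inside the relative clause, the direct object of "fired".
Its filler is the head noun "auditor" (via "who"), at word 4.
(The other dependency links word 1 to a gap after word 9.)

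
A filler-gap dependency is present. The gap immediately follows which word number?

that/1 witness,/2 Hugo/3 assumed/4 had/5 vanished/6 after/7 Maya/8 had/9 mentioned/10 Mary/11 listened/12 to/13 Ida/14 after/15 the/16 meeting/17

4

The displaced element is "that witness" (word 2).
It is linked across 1 clause boundary (Ø).
It functions as the subject of "vanished", so the gap sits immediately after word 4 ("assumed").
Base order: Hugo assumed that that witness had vanished after Maya had mentioned Mary listened to Ida after the meeting.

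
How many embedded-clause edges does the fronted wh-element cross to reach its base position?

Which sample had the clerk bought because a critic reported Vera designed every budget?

0

"which sample" originates inside the matrix clause — no clause boundary is crossed.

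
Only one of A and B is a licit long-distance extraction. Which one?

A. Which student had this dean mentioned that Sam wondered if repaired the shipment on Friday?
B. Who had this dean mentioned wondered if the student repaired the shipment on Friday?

B

In A, the wh-phrase is extracted from inside a wh-island (introduced by "if"), which blocks movement.
In B, the extraction path crosses only that-complement boundaries, which are transparent.
So B is grammatical.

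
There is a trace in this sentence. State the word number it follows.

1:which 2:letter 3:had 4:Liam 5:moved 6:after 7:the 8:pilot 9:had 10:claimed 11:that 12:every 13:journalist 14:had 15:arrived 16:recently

5

The displaced element is "which letter" (word 2).
It functions as the direct object of "moved", so the gap sits immediately after word 5 ("moved").
Base order: Liam had moved which letter after the pilot had claimed that every journalist had arrived recently.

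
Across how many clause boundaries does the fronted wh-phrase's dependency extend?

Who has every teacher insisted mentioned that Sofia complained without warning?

"who" is extracted from the subject of "mentioned".
Boundaries crossed, outermost first: [Ø] — 1 in total.

1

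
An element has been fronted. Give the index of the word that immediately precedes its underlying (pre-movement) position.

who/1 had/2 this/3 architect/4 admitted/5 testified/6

5

The displaced element is "who" (word 1).
It is linked across 1 clause boundary (Ø).
It functions as the subject of "testified", so the gap sits immediately after word 5 ("admitted").
Base order: This architect had admitted who testified.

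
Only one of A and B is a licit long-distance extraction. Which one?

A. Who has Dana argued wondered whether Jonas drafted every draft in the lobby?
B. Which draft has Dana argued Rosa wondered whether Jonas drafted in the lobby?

In B, the wh-phrase is extracted from inside a wh-island (introduced by "whether"), which blocks movement.
In A, the extraction path crosses only that-complement boundaries, which are transparent.
So A is grammatical.

A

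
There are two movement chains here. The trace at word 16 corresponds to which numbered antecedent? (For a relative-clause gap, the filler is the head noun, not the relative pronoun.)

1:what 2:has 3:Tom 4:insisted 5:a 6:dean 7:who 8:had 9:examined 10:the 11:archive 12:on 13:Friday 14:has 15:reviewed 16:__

1

The marked gap is the direct object of "reviewed".
Its filler is the fronted wh-phrase "what", at word 1.
(The other dependency links word 6 to a gap after word 7.)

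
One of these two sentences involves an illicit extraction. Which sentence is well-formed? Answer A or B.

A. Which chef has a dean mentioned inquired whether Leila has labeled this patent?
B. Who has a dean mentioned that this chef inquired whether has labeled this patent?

A

In B, the wh-phrase is extracted from inside a wh-island (introduced by "whether"), which blocks movement.
In A, the extraction path crosses only that-complement boundaries, which are transparent.
So A is grammatical.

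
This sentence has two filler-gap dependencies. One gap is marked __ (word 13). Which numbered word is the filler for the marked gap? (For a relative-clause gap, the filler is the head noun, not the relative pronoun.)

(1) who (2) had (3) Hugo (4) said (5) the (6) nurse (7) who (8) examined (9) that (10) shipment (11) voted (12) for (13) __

The marked gap is the object of the preposition "for" of "voted".
Its filler is the fronted wh-phrase "who", at word 1.
(The other dependency links word 6 to a gap after word 7.)

1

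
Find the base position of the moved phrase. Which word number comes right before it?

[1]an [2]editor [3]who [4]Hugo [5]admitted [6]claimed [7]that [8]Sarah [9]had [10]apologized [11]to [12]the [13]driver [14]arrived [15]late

The displaced element is "an editor" (word 2).
It is linked across 1 clause boundary (Ø).
It functions as the subject of "claimed", so the gap sits immediately after word 5 ("admitted").
Base order: Hugo admitted that an editor claimed that Sarah had apologized to the driver.

5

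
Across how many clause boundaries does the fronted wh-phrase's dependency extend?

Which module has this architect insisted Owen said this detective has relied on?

2

"which module" is extracted from the PP object of "relied".
Boundaries crossed, outermost first: [Ø], [Ø] — 2 in total.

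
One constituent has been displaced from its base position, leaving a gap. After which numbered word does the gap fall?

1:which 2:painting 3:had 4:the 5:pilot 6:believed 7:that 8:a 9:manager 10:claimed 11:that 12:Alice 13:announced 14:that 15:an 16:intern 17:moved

17

The displaced element is "which painting" (word 2).
It is linked across 3 clause boundaries (that → that → that).
It functions as the direct object of "moved", so the gap sits immediately after word 17 ("moved").
Base order: The pilot had believed that a manager claimed that Alice announced that an intern moved which painting.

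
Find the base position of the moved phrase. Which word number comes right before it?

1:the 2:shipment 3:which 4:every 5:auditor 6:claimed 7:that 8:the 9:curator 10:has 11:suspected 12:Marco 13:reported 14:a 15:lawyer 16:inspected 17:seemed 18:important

16

The displaced element is "the shipment" (word 2).
It is linked across 3 clause boundaries (that → Ø → Ø).
It functions as the direct object of "inspected", so the gap sits immediately after word 16 ("inspected").
Base order: Every auditor claimed that the curator has suspected Marco reported a lawyer inspected the shipment.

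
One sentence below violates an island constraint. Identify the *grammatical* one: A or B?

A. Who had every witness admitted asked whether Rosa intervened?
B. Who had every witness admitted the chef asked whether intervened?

A

In B, the wh-phrase is extracted from inside a wh-island (introduced by "whether"), which blocks movement.
In A, the extraction path crosses only that-complement boundaries, which are transparent.
So A is grammatical.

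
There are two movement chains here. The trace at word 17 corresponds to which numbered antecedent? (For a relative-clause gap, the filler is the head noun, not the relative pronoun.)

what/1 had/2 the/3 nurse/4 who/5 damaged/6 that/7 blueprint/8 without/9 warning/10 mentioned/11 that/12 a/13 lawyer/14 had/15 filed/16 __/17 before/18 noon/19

The marked gap is the direct object of "filed".
Its filler is the fronted wh-phrase "what", at word 1.
(The other dependency links word 4 to a gap after word 5.)

1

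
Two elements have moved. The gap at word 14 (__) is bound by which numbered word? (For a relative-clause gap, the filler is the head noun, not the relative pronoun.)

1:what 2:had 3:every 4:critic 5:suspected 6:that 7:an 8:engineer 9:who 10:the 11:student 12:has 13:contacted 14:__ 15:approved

The marked gap is inside the relative clause, the direct object of "contacted".
Its filler is the head noun "engineer" (via "who"), at word 8.
(The other dependency links word 1 to a gap after word 15.)

8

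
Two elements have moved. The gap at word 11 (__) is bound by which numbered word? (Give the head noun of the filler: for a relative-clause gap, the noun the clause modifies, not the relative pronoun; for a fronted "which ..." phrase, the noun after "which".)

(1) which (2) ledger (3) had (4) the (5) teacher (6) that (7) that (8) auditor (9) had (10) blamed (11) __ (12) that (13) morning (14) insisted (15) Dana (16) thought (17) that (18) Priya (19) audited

5

The marked gap is inside the relative clause, the direct object of "blamed".
Its filler is the head noun "teacher" (via "that"), at word 5.
(The other dependency links word 2 to a gap after word 19.)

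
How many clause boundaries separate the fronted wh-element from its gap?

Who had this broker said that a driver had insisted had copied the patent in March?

"who" is extracted from the subject of "copied".
Boundaries crossed, outermost first: [that], [Ø] — 2 in total.

2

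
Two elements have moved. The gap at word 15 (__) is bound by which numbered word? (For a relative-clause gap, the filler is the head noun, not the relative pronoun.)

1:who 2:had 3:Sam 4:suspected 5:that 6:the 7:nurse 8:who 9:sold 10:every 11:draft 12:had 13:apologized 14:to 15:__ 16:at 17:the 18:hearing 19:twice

1

The marked gap is the object of the preposition "to" of "apologized".
Its filler is the fronted wh-phrase "who", at word 1.
(The other dependency links word 7 to a gap after word 8.)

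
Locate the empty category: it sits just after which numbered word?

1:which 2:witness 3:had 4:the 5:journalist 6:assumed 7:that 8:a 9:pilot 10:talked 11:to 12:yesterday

The displaced element is "which witness" (word 2).
It is linked across 1 clause boundary (that).
It functions as the object of the preposition "to" of "talked", so the gap sits immediately after word 11 ("to").
Base order: The journalist had assumed that a pilot talked to which witness yesterday.

11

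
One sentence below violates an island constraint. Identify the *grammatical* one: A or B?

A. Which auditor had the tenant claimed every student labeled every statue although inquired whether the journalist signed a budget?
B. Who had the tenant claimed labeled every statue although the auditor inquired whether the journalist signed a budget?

B

In A, the wh-phrase is extracted from inside an adjunct island (introduced by "although"), which blocks movement.
In B, the extraction path crosses only that-complement boundaries, which are transparent.
So B is grammatical.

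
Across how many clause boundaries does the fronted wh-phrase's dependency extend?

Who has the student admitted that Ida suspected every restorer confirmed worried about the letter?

3

"who" is extracted from the subject of "worried".
Boundaries crossed, outermost first: [that], [Ø], [Ø] — 3 in total.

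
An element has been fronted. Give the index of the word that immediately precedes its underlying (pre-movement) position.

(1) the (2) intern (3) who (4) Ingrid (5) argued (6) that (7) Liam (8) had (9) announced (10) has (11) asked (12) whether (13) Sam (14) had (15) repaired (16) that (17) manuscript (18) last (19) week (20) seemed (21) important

9

The displaced element is "the intern" (word 2).
It is linked across 2 clause boundaries (that → Ø).
It functions as the subject of "asked", so the gap sits immediately after word 9 ("announced").
Base order: Ingrid argued that Liam had announced the intern has asked whether Sam had repaired that manuscript last week.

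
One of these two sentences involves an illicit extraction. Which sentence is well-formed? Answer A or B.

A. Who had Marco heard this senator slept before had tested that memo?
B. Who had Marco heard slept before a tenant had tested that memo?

In A, the wh-phrase is extracted from inside an adjunct island (introduced by "before"), which blocks movement.
In B, the extraction path crosses only that-complement boundaries, which are transparent.
So B is grammatical.

B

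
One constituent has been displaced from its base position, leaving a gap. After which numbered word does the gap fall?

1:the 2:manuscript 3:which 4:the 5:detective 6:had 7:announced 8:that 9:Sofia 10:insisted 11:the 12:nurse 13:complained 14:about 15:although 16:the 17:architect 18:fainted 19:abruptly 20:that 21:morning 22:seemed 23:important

14

The displaced element is "the manuscript" (word 2).
It is linked across 2 clause boundaries (that → Ø).
It functions as the object of the preposition "about" of "complained", so the gap sits immediately after word 14 ("about").
Base order: The detective had announced that Sofia insisted the nurse complained about the manuscript although the architect fainted abruptly that morning.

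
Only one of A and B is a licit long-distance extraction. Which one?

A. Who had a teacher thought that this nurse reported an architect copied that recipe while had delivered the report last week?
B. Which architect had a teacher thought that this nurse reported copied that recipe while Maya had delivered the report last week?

B

In A, the wh-phrase is extracted from inside an adjunct island (introduced by "while"), which blocks movement.
In B, the extraction path crosses only that-complement boundaries, which are transparent.
So B is grammatical.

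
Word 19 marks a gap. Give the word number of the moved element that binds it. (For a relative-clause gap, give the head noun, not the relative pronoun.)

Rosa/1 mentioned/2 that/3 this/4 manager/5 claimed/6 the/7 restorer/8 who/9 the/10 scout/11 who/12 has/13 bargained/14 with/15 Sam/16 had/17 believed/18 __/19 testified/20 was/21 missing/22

The gap at 19 is the subject of "testified", inside a relative clause.
The relative pronoun is "who" (word 9); it is bound by the head noun immediately before it.
Its filler is the head noun "restorer", at word 8.

8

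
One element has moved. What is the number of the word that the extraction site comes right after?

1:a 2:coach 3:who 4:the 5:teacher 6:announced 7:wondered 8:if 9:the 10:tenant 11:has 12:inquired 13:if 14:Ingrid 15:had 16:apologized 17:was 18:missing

6

The displaced element is "a coach" (word 2).
It is linked across 1 clause boundary (Ø).
It functions as the subject of "wondered", so the gap sits immediately after word 6 ("announced").
Base order: The teacher announced a coach wondered if the tenant has inquired if Ingrid had apologized.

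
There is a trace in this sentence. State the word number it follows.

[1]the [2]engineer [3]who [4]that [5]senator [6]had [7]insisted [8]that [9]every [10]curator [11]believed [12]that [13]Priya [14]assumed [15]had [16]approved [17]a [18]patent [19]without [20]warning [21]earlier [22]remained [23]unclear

14

The displaced element is "the engineer" (word 2).
It is linked across 3 clause boundaries (that → that → Ø).
It functions as the subject of "approved", so the gap sits immediately after word 14 ("assumed").
Base order: That senator had insisted that every curator believed that Priya assumed that the engineer had approved a patent without warning earlier.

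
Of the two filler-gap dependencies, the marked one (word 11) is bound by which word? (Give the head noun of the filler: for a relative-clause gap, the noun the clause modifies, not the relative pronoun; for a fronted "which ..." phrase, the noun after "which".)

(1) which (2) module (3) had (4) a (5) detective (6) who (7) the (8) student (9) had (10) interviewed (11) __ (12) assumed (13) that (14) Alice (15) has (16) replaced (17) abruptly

The marked gap is inside the relative clause, the direct object of "interviewed".
Its filler is the head noun "detective" (via "who"), at word 5.
(The other dependency links word 2 to a gap after word 16.)

5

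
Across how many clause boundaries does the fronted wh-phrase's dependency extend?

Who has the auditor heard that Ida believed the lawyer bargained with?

"who" is extracted from the PP object of "bargained".
Boundaries crossed, outermost first: [that], [Ø] — 2 in total.

2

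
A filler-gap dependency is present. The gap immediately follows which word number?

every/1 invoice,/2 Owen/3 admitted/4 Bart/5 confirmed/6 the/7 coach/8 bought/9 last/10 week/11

The displaced element is "every invoice" (word 2).
It is linked across 2 clause boundaries (Ø → Ø).
It functions as the direct object of "bought", so the gap sits immediately after word 9 ("bought").
Base order: Owen admitted Bart confirmed the coach bought every invoice last week.

9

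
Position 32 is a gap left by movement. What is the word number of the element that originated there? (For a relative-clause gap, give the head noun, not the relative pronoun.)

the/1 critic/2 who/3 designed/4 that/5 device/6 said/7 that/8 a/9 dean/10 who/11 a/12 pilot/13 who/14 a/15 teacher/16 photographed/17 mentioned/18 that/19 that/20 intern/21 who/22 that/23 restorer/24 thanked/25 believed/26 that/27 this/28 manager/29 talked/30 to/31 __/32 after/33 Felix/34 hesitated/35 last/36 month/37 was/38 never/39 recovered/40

10

The gap at 32 is the prepositional object of "talked", inside a relative clause.
The relative pronoun is "who" (word 11); it is bound by the head noun immediately before it.
Its filler is the head noun "dean", at word 10.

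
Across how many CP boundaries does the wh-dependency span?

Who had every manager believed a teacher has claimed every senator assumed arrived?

"who" is extracted from the subject of "arrived".
Boundaries crossed, outermost first: [Ø], [Ø], [Ø] — 3 in total.

3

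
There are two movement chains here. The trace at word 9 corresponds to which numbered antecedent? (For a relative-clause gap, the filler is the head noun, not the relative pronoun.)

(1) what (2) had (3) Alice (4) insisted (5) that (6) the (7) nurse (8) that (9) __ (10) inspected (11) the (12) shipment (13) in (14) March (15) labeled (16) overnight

7

The marked gap is inside the relative clause, the subject of "inspected".
Its filler is the head noun "nurse" (via "that"), at word 7.
(The other dependency links word 1 to a gap after word 15.)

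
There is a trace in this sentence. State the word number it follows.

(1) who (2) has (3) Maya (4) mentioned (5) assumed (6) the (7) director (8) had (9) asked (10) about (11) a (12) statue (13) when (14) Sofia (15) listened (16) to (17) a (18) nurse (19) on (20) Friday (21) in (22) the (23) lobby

The displaced element is "who" (word 1).
It is linked across 1 clause boundary (Ø).
It functions as the subject of "assumed", so the gap sits immediately after word 4 ("mentioned").
Base order: Maya has mentioned that who assumed the director had asked about a statue when Sofia listened to a nurse on Friday in the lobby.

4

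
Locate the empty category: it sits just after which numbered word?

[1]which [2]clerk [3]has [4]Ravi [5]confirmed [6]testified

5

The displaced element is "which clerk" (word 2).
It is linked across 1 clause boundary (Ø).
It functions as the subject of "testified", so the gap sits immediately after word 5 ("confirmed").
Base order: Ravi has confirmed which clerk testified.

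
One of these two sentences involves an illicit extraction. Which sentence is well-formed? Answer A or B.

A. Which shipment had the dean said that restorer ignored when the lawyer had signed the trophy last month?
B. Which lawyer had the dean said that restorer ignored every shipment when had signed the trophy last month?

A

In B, the wh-phrase is extracted from inside an adjunct island (introduced by "when"), which blocks movement.
In A, the extraction path crosses only that-complement boundaries, which are transparent.
So A is grammatical.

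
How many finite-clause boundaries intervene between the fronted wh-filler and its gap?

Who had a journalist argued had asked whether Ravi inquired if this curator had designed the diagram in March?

1

"who" is extracted from the subject of "asked".
Boundaries crossed, outermost first: [Ø] — 1 in total.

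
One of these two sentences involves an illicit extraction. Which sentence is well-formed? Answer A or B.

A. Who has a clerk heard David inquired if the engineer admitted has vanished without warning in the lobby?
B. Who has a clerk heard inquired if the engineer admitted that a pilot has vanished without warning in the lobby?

B

In A, the wh-phrase is extracted from inside a wh-island (introduced by "if"), which blocks movement.
In B, the extraction path crosses only that-complement boundaries, which are transparent.
So B is grammatical.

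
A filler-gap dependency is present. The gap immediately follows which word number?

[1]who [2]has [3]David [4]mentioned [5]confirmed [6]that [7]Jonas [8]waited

The displaced element is "who" (word 1).
It is linked across 1 clause boundary (Ø).
It functions as the subject of "confirmed", so the gap sits immediately after word 4 ("mentioned").
Base order: David has mentioned that who confirmed that Jonas waited.

4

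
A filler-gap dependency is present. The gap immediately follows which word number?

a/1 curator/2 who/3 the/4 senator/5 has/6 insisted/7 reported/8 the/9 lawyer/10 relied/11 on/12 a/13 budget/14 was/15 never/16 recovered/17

7

The displaced element is "a curator" (word 2).
It is linked across 1 clause boundary (Ø).
It functions as the subject of "reported", so the gap sits immediately after word 7 ("insisted").
Base order: The senator has insisted that a curator reported the lawyer relied on a budget.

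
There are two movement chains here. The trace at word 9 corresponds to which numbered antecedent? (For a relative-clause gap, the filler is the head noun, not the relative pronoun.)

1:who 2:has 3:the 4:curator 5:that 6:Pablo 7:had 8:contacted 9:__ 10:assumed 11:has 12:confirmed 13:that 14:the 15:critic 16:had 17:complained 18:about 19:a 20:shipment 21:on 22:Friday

The marked gap is inside the relative clause, the direct object of "contacted".
Its filler is the head noun "curator" (via "that"), at word 4.
(The other dependency links word 1 to a gap after word 10.)

4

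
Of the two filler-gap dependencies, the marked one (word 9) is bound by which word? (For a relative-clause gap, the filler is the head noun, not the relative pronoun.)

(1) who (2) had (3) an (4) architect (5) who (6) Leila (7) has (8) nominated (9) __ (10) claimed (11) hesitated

The marked gap is inside the relative clause, the direct object of "nominated".
Its filler is the head noun "architect" (via "who"), at word 4.
(The other dependency links word 1 to a gap after word 10.)

4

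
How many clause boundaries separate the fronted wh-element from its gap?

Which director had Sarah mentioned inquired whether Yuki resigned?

1

"which director" is extracted from the subject of "inquired".
Boundaries crossed, outermost first: [Ø] — 1 in total.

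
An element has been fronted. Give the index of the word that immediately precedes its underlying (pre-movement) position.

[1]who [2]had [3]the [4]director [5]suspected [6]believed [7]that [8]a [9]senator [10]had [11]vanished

The displaced element is "who" (word 1).
It is linked across 1 clause boundary (Ø).
It functions as the subject of "believed", so the gap sits immediately after word 5 ("suspected").
Base order: The director had suspected that who believed that a senator had vanished.

5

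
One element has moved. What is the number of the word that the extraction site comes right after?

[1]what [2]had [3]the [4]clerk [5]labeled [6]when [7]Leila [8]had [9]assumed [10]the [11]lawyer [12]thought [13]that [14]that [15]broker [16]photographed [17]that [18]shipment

The displaced element is "what" (word 1).
It functions as the direct object of "labeled", so the gap sits immediately after word 5 ("labeled").
Base order: The clerk had labeled what when Leila had assumed the lawyer thought that that broker photographed that shipment.

5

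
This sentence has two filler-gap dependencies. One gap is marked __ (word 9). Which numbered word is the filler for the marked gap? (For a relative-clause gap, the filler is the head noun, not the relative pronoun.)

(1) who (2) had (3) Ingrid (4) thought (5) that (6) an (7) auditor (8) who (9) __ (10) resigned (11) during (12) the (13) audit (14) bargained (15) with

The marked gap is inside the relative clause, the subject of "resigned".
Its filler is the head noun "auditor" (via "who"), at word 7.
(The other dependency links word 1 to a gap after word 15.)

7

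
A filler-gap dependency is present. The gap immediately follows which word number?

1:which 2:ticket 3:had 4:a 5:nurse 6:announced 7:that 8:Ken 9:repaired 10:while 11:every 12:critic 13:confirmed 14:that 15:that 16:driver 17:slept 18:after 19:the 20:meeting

The displaced element is "which ticket" (word 2).
It is linked across 1 clause boundary (that).
It functions as the direct object of "repaired", so the gap sits immediately after word 9 ("repaired").
Base order: A nurse had announced that Ken repaired which ticket while every critic confirmed that that driver slept after the meeting.

9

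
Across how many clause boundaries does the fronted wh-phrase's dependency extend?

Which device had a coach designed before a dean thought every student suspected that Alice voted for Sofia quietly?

0

"which device" originates inside the matrix clause — no clause boundary is crossed.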